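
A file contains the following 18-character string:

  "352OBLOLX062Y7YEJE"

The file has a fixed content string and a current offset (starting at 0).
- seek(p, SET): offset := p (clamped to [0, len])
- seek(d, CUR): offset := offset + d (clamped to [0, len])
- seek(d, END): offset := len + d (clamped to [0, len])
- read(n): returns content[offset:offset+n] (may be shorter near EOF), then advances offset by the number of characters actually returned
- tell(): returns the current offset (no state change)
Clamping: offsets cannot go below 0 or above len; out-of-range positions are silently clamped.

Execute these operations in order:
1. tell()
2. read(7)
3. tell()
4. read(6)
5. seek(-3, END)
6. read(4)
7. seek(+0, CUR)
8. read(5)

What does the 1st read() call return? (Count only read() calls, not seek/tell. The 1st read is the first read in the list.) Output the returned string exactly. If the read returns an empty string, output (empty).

After 1 (tell()): offset=0
After 2 (read(7)): returned '352OBLO', offset=7
After 3 (tell()): offset=7
After 4 (read(6)): returned 'LX062Y', offset=13
After 5 (seek(-3, END)): offset=15
After 6 (read(4)): returned 'EJE', offset=18
After 7 (seek(+0, CUR)): offset=18
After 8 (read(5)): returned '', offset=18

Answer: 352OBLO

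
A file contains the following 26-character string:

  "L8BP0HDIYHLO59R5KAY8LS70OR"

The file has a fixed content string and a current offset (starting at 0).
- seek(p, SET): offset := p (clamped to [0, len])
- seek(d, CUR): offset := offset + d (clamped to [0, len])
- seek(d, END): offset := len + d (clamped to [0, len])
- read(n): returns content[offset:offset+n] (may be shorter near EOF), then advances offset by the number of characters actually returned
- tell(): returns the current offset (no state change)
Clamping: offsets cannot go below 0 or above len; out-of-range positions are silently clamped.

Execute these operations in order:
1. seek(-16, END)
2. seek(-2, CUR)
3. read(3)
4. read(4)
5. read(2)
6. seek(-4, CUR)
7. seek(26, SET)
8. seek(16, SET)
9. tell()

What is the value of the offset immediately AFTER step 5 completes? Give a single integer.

After 1 (seek(-16, END)): offset=10
After 2 (seek(-2, CUR)): offset=8
After 3 (read(3)): returned 'YHL', offset=11
After 4 (read(4)): returned 'O59R', offset=15
After 5 (read(2)): returned '5K', offset=17

Answer: 17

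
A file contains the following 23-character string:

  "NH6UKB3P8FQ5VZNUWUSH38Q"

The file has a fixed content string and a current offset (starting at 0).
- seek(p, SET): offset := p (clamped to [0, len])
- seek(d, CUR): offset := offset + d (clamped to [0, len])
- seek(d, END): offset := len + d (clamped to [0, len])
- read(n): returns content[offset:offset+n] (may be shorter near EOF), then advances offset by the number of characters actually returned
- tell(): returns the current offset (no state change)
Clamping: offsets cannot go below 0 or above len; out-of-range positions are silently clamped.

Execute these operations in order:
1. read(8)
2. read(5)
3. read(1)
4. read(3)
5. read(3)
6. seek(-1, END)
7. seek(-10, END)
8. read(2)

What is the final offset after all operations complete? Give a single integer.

After 1 (read(8)): returned 'NH6UKB3P', offset=8
After 2 (read(5)): returned '8FQ5V', offset=13
After 3 (read(1)): returned 'Z', offset=14
After 4 (read(3)): returned 'NUW', offset=17
After 5 (read(3)): returned 'USH', offset=20
After 6 (seek(-1, END)): offset=22
After 7 (seek(-10, END)): offset=13
After 8 (read(2)): returned 'ZN', offset=15

Answer: 15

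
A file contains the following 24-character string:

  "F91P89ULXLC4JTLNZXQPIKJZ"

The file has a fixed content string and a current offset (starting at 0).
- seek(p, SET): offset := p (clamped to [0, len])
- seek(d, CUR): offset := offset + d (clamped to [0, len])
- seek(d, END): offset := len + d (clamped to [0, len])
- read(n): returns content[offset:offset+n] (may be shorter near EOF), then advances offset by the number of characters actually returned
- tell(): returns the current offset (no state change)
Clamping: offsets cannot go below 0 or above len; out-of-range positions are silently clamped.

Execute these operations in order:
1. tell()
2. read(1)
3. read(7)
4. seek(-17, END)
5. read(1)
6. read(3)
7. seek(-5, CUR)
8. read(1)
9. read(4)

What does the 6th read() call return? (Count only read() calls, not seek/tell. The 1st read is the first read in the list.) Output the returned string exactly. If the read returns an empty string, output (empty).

After 1 (tell()): offset=0
After 2 (read(1)): returned 'F', offset=1
After 3 (read(7)): returned '91P89UL', offset=8
After 4 (seek(-17, END)): offset=7
After 5 (read(1)): returned 'L', offset=8
After 6 (read(3)): returned 'XLC', offset=11
After 7 (seek(-5, CUR)): offset=6
After 8 (read(1)): returned 'U', offset=7
After 9 (read(4)): returned 'LXLC', offset=11

Answer: LXLC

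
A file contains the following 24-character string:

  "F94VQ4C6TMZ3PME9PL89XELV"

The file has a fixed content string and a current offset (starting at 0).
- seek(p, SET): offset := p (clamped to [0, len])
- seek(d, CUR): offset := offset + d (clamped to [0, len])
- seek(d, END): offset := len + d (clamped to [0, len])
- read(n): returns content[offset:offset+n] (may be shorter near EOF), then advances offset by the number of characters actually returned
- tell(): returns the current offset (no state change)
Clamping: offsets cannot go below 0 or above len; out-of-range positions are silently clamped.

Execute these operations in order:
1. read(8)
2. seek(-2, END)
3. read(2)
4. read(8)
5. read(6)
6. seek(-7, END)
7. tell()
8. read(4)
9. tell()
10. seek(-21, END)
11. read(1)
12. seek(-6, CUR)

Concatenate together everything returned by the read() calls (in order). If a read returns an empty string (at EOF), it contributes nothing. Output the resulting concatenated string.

After 1 (read(8)): returned 'F94VQ4C6', offset=8
After 2 (seek(-2, END)): offset=22
After 3 (read(2)): returned 'LV', offset=24
After 4 (read(8)): returned '', offset=24
After 5 (read(6)): returned '', offset=24
After 6 (seek(-7, END)): offset=17
After 7 (tell()): offset=17
After 8 (read(4)): returned 'L89X', offset=21
After 9 (tell()): offset=21
After 10 (seek(-21, END)): offset=3
After 11 (read(1)): returned 'V', offset=4
After 12 (seek(-6, CUR)): offset=0

Answer: F94VQ4C6LVL89XV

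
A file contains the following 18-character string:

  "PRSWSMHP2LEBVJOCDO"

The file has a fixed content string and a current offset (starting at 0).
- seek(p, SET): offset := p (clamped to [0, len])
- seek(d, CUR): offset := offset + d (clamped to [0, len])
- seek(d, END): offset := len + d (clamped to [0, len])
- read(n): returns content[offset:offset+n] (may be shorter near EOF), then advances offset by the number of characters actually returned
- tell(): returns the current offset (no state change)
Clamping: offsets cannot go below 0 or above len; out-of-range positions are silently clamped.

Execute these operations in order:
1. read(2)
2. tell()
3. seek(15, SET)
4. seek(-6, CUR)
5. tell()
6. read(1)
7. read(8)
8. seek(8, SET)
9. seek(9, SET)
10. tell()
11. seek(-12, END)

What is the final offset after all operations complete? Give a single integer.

Answer: 6

Derivation:
After 1 (read(2)): returned 'PR', offset=2
After 2 (tell()): offset=2
After 3 (seek(15, SET)): offset=15
After 4 (seek(-6, CUR)): offset=9
After 5 (tell()): offset=9
After 6 (read(1)): returned 'L', offset=10
After 7 (read(8)): returned 'EBVJOCDO', offset=18
After 8 (seek(8, SET)): offset=8
After 9 (seek(9, SET)): offset=9
After 10 (tell()): offset=9
After 11 (seek(-12, END)): offset=6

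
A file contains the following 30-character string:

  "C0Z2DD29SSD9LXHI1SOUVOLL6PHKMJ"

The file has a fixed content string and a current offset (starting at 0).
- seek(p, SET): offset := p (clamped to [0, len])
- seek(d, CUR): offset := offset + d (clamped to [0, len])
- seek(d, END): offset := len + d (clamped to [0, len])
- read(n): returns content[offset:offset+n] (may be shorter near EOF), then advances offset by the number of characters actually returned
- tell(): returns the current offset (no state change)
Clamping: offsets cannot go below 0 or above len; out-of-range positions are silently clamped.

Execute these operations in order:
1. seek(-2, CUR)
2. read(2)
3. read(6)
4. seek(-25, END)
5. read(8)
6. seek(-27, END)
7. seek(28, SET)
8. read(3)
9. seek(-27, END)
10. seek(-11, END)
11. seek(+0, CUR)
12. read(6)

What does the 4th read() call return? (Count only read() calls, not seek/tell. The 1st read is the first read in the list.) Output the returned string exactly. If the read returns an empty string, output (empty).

Answer: MJ

Derivation:
After 1 (seek(-2, CUR)): offset=0
After 2 (read(2)): returned 'C0', offset=2
After 3 (read(6)): returned 'Z2DD29', offset=8
After 4 (seek(-25, END)): offset=5
After 5 (read(8)): returned 'D29SSD9L', offset=13
After 6 (seek(-27, END)): offset=3
After 7 (seek(28, SET)): offset=28
After 8 (read(3)): returned 'MJ', offset=30
After 9 (seek(-27, END)): offset=3
After 10 (seek(-11, END)): offset=19
After 11 (seek(+0, CUR)): offset=19
After 12 (read(6)): returned 'UVOLL6', offset=25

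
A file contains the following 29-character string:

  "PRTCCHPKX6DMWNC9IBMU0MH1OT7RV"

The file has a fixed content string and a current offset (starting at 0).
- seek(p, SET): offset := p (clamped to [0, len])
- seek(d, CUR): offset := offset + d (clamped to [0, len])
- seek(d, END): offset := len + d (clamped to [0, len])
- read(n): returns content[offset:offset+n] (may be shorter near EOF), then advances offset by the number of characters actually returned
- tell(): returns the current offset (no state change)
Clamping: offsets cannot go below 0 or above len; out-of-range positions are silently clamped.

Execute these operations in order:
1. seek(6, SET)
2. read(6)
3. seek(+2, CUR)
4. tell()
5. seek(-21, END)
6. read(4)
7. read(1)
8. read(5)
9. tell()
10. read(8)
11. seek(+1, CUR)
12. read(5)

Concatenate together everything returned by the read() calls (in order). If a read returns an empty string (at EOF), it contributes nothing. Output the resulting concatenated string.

Answer: PKX6DMX6DMWNC9IBMU0MH1OTRV

Derivation:
After 1 (seek(6, SET)): offset=6
After 2 (read(6)): returned 'PKX6DM', offset=12
After 3 (seek(+2, CUR)): offset=14
After 4 (tell()): offset=14
After 5 (seek(-21, END)): offset=8
After 6 (read(4)): returned 'X6DM', offset=12
After 7 (read(1)): returned 'W', offset=13
After 8 (read(5)): returned 'NC9IB', offset=18
After 9 (tell()): offset=18
After 10 (read(8)): returned 'MU0MH1OT', offset=26
After 11 (seek(+1, CUR)): offset=27
After 12 (read(5)): returned 'RV', offset=29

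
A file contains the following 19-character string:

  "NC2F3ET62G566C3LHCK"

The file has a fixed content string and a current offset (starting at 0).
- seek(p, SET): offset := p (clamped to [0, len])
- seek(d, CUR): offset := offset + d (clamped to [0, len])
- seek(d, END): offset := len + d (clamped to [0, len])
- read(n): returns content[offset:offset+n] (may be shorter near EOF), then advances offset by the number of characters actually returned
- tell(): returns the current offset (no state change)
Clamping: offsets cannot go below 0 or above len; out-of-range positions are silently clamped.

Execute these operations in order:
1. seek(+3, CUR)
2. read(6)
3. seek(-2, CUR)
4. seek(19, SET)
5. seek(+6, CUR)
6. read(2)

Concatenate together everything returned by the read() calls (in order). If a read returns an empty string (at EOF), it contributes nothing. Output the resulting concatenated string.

Answer: F3ET62

Derivation:
After 1 (seek(+3, CUR)): offset=3
After 2 (read(6)): returned 'F3ET62', offset=9
After 3 (seek(-2, CUR)): offset=7
After 4 (seek(19, SET)): offset=19
After 5 (seek(+6, CUR)): offset=19
After 6 (read(2)): returned '', offset=19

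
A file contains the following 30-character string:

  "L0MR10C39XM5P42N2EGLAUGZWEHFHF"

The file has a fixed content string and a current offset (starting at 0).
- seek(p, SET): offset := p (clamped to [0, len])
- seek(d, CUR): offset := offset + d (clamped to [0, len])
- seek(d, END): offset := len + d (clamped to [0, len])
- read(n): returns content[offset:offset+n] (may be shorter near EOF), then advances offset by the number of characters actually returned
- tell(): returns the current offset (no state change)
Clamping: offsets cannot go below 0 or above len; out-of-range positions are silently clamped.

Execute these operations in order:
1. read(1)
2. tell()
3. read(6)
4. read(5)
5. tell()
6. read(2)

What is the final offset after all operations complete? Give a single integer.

Answer: 14

Derivation:
After 1 (read(1)): returned 'L', offset=1
After 2 (tell()): offset=1
After 3 (read(6)): returned '0MR10C', offset=7
After 4 (read(5)): returned '39XM5', offset=12
After 5 (tell()): offset=12
After 6 (read(2)): returned 'P4', offset=14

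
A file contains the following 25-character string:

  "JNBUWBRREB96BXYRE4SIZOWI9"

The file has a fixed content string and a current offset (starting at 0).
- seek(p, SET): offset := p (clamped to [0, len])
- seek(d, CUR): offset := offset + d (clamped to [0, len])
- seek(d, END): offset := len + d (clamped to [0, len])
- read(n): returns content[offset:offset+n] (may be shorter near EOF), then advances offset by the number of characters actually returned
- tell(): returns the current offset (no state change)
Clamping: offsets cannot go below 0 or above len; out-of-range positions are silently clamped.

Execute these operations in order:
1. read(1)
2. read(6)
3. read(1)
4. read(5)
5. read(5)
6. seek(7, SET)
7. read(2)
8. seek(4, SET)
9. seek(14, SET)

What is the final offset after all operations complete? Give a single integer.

After 1 (read(1)): returned 'J', offset=1
After 2 (read(6)): returned 'NBUWBR', offset=7
After 3 (read(1)): returned 'R', offset=8
After 4 (read(5)): returned 'EB96B', offset=13
After 5 (read(5)): returned 'XYRE4', offset=18
After 6 (seek(7, SET)): offset=7
After 7 (read(2)): returned 'RE', offset=9
After 8 (seek(4, SET)): offset=4
After 9 (seek(14, SET)): offset=14

Answer: 14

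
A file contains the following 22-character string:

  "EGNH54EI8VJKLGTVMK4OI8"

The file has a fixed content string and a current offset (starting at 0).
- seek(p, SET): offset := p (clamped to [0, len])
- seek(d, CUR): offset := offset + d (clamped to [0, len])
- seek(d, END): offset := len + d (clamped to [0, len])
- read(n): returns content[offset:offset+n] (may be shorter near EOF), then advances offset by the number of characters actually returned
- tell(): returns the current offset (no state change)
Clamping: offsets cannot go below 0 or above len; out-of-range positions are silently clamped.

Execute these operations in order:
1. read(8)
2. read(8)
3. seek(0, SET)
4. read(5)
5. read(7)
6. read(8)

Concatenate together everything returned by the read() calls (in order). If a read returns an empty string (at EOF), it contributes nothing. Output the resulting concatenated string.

Answer: EGNH54EI8VJKLGTVEGNH54EI8VJKLGTVMK4O

Derivation:
After 1 (read(8)): returned 'EGNH54EI', offset=8
After 2 (read(8)): returned '8VJKLGTV', offset=16
After 3 (seek(0, SET)): offset=0
After 4 (read(5)): returned 'EGNH5', offset=5
After 5 (read(7)): returned '4EI8VJK', offset=12
After 6 (read(8)): returned 'LGTVMK4O', offset=20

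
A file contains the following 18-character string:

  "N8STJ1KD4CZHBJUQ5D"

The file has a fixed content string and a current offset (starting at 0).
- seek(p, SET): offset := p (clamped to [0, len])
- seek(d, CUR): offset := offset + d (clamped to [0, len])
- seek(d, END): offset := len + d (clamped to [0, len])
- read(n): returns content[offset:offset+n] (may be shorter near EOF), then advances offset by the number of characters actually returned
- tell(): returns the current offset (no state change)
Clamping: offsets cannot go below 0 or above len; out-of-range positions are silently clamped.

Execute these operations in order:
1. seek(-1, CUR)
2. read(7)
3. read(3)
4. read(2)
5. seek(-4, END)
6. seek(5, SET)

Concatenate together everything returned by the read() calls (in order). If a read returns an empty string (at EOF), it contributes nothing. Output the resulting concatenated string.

Answer: N8STJ1KD4CZH

Derivation:
After 1 (seek(-1, CUR)): offset=0
After 2 (read(7)): returned 'N8STJ1K', offset=7
After 3 (read(3)): returned 'D4C', offset=10
After 4 (read(2)): returned 'ZH', offset=12
After 5 (seek(-4, END)): offset=14
After 6 (seek(5, SET)): offset=5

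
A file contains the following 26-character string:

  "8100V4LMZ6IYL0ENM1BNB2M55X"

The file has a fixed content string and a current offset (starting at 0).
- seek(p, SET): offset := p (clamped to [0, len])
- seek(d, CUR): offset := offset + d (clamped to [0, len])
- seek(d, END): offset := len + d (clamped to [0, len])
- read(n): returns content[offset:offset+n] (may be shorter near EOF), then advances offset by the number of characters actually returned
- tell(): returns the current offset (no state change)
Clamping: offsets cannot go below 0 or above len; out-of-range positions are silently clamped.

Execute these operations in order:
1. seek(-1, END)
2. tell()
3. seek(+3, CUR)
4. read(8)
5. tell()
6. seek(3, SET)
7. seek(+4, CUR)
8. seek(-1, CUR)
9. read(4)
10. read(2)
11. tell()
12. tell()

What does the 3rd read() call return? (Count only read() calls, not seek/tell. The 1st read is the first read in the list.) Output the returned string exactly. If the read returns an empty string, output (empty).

After 1 (seek(-1, END)): offset=25
After 2 (tell()): offset=25
After 3 (seek(+3, CUR)): offset=26
After 4 (read(8)): returned '', offset=26
After 5 (tell()): offset=26
After 6 (seek(3, SET)): offset=3
After 7 (seek(+4, CUR)): offset=7
After 8 (seek(-1, CUR)): offset=6
After 9 (read(4)): returned 'LMZ6', offset=10
After 10 (read(2)): returned 'IY', offset=12
After 11 (tell()): offset=12
After 12 (tell()): offset=12

Answer: IY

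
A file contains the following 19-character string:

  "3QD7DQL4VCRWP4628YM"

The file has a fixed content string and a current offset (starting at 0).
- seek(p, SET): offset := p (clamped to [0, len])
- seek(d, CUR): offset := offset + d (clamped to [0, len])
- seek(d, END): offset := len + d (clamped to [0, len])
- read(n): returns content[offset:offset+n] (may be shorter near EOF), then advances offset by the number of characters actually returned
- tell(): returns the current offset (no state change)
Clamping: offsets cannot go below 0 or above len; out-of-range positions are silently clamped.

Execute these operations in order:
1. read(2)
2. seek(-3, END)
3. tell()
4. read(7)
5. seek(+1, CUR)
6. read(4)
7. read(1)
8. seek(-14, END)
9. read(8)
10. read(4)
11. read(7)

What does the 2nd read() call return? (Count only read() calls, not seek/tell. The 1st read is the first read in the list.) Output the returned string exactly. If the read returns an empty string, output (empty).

After 1 (read(2)): returned '3Q', offset=2
After 2 (seek(-3, END)): offset=16
After 3 (tell()): offset=16
After 4 (read(7)): returned '8YM', offset=19
After 5 (seek(+1, CUR)): offset=19
After 6 (read(4)): returned '', offset=19
After 7 (read(1)): returned '', offset=19
After 8 (seek(-14, END)): offset=5
After 9 (read(8)): returned 'QL4VCRWP', offset=13
After 10 (read(4)): returned '4628', offset=17
After 11 (read(7)): returned 'YM', offset=19

Answer: 8YM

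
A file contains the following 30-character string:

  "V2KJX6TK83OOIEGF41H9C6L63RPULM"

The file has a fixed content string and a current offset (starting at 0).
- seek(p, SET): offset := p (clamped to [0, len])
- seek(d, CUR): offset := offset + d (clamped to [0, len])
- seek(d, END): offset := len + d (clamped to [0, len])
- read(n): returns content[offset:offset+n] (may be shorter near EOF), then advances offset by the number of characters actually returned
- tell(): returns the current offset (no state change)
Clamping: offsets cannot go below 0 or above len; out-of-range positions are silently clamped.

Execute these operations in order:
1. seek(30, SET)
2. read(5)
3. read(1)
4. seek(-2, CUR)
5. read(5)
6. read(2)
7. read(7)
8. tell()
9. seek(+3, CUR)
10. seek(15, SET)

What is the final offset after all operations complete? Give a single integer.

After 1 (seek(30, SET)): offset=30
After 2 (read(5)): returned '', offset=30
After 3 (read(1)): returned '', offset=30
After 4 (seek(-2, CUR)): offset=28
After 5 (read(5)): returned 'LM', offset=30
After 6 (read(2)): returned '', offset=30
After 7 (read(7)): returned '', offset=30
After 8 (tell()): offset=30
After 9 (seek(+3, CUR)): offset=30
After 10 (seek(15, SET)): offset=15

Answer: 15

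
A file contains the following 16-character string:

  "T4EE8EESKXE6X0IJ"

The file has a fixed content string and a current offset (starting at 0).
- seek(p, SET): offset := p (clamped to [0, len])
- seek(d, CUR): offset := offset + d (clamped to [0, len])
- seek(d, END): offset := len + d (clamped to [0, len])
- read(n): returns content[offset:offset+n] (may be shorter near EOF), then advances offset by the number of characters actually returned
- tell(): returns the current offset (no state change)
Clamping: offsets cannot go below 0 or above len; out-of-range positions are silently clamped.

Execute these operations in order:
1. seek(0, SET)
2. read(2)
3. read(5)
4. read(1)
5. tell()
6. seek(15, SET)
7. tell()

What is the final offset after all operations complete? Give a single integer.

After 1 (seek(0, SET)): offset=0
After 2 (read(2)): returned 'T4', offset=2
After 3 (read(5)): returned 'EE8EE', offset=7
After 4 (read(1)): returned 'S', offset=8
After 5 (tell()): offset=8
After 6 (seek(15, SET)): offset=15
After 7 (tell()): offset=15

Answer: 15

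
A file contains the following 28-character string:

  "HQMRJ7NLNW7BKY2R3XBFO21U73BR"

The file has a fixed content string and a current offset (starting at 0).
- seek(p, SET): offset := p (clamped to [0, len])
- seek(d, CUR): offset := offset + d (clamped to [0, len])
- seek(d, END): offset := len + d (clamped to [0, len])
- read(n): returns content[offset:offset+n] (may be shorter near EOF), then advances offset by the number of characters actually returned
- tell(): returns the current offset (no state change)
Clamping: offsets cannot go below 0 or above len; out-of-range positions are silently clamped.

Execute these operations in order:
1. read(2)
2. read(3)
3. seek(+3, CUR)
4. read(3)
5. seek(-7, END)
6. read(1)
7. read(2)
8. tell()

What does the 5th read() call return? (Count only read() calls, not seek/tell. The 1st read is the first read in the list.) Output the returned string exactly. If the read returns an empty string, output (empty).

After 1 (read(2)): returned 'HQ', offset=2
After 2 (read(3)): returned 'MRJ', offset=5
After 3 (seek(+3, CUR)): offset=8
After 4 (read(3)): returned 'NW7', offset=11
After 5 (seek(-7, END)): offset=21
After 6 (read(1)): returned '2', offset=22
After 7 (read(2)): returned '1U', offset=24
After 8 (tell()): offset=24

Answer: 1U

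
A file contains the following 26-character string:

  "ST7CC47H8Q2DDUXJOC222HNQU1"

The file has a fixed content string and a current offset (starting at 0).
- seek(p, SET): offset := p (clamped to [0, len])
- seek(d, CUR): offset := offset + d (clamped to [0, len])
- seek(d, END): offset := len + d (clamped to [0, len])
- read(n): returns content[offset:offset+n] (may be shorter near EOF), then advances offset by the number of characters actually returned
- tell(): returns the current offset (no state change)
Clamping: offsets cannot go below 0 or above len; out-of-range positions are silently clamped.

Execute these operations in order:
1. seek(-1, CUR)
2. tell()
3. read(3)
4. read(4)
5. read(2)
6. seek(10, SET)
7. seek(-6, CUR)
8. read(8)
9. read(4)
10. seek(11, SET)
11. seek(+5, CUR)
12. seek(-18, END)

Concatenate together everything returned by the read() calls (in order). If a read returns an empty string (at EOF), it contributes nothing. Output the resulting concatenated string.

Answer: ST7CC47H8C47H8Q2DDUXJ

Derivation:
After 1 (seek(-1, CUR)): offset=0
After 2 (tell()): offset=0
After 3 (read(3)): returned 'ST7', offset=3
After 4 (read(4)): returned 'CC47', offset=7
After 5 (read(2)): returned 'H8', offset=9
After 6 (seek(10, SET)): offset=10
After 7 (seek(-6, CUR)): offset=4
After 8 (read(8)): returned 'C47H8Q2D', offset=12
After 9 (read(4)): returned 'DUXJ', offset=16
After 10 (seek(11, SET)): offset=11
After 11 (seek(+5, CUR)): offset=16
After 12 (seek(-18, END)): offset=8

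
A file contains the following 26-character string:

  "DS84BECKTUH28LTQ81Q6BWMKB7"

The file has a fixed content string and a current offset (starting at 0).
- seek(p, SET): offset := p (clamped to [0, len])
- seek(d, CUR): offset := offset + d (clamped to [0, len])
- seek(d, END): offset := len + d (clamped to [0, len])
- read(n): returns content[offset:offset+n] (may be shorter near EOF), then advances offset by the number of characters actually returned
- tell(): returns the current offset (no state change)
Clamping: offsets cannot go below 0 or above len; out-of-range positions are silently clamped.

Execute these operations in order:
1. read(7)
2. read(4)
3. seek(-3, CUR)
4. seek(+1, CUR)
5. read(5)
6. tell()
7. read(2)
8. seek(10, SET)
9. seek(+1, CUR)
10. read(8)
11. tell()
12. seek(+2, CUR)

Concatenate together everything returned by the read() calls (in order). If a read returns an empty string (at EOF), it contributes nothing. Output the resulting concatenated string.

After 1 (read(7)): returned 'DS84BEC', offset=7
After 2 (read(4)): returned 'KTUH', offset=11
After 3 (seek(-3, CUR)): offset=8
After 4 (seek(+1, CUR)): offset=9
After 5 (read(5)): returned 'UH28L', offset=14
After 6 (tell()): offset=14
After 7 (read(2)): returned 'TQ', offset=16
After 8 (seek(10, SET)): offset=10
After 9 (seek(+1, CUR)): offset=11
After 10 (read(8)): returned '28LTQ81Q', offset=19
After 11 (tell()): offset=19
After 12 (seek(+2, CUR)): offset=21

Answer: DS84BECKTUHUH28LTQ28LTQ81Q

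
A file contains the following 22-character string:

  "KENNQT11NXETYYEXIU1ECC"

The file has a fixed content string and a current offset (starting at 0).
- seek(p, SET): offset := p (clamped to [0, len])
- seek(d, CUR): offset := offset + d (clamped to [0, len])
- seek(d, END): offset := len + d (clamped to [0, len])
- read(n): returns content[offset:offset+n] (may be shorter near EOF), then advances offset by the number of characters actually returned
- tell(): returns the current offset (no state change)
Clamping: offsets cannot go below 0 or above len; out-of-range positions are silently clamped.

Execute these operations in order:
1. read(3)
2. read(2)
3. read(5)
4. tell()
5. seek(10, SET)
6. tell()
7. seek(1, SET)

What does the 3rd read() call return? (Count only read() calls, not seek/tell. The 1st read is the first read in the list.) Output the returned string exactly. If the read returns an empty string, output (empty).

Answer: T11NX

Derivation:
After 1 (read(3)): returned 'KEN', offset=3
After 2 (read(2)): returned 'NQ', offset=5
After 3 (read(5)): returned 'T11NX', offset=10
After 4 (tell()): offset=10
After 5 (seek(10, SET)): offset=10
After 6 (tell()): offset=10
After 7 (seek(1, SET)): offset=1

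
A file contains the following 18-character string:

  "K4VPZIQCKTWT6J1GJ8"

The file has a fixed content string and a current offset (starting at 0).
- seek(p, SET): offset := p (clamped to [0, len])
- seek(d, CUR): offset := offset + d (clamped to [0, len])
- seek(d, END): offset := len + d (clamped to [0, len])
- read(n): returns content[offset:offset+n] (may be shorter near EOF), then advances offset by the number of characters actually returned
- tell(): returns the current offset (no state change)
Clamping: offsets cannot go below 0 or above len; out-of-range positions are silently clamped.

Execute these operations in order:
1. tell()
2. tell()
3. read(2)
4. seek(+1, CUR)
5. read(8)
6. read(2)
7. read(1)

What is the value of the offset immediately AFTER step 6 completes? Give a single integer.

After 1 (tell()): offset=0
After 2 (tell()): offset=0
After 3 (read(2)): returned 'K4', offset=2
After 4 (seek(+1, CUR)): offset=3
After 5 (read(8)): returned 'PZIQCKTW', offset=11
After 6 (read(2)): returned 'T6', offset=13

Answer: 13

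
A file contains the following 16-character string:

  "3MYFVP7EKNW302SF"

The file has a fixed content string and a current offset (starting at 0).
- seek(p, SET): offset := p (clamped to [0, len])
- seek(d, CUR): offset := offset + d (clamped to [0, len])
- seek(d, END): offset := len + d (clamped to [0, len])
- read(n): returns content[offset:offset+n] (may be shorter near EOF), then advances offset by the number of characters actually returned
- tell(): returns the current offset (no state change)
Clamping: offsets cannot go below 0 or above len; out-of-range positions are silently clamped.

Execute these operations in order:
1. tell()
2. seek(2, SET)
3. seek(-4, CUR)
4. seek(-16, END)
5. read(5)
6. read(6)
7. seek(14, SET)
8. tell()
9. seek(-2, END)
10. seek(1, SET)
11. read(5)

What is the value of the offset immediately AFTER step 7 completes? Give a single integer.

After 1 (tell()): offset=0
After 2 (seek(2, SET)): offset=2
After 3 (seek(-4, CUR)): offset=0
After 4 (seek(-16, END)): offset=0
After 5 (read(5)): returned '3MYFV', offset=5
After 6 (read(6)): returned 'P7EKNW', offset=11
After 7 (seek(14, SET)): offset=14

Answer: 14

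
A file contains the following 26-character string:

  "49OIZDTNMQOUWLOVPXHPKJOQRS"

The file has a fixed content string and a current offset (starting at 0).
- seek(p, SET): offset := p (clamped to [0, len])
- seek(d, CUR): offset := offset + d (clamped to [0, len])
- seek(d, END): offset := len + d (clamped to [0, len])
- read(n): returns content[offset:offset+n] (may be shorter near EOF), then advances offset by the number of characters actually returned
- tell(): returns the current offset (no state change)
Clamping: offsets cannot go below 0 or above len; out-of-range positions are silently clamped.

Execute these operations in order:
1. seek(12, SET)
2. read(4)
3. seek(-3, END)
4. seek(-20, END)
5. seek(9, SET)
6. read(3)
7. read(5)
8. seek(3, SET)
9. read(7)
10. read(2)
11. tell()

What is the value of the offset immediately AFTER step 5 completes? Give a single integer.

After 1 (seek(12, SET)): offset=12
After 2 (read(4)): returned 'WLOV', offset=16
After 3 (seek(-3, END)): offset=23
After 4 (seek(-20, END)): offset=6
After 5 (seek(9, SET)): offset=9

Answer: 9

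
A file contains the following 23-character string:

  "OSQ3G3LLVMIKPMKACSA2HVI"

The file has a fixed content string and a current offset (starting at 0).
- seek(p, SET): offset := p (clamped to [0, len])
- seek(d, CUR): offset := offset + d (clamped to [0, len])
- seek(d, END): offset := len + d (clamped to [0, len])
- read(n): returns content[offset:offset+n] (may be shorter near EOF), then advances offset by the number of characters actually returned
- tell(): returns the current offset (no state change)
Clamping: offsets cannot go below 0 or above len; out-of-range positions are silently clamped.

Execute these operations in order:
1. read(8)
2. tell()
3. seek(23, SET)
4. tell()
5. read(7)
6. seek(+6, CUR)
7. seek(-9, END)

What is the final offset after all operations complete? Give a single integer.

Answer: 14

Derivation:
After 1 (read(8)): returned 'OSQ3G3LL', offset=8
After 2 (tell()): offset=8
After 3 (seek(23, SET)): offset=23
After 4 (tell()): offset=23
After 5 (read(7)): returned '', offset=23
After 6 (seek(+6, CUR)): offset=23
After 7 (seek(-9, END)): offset=14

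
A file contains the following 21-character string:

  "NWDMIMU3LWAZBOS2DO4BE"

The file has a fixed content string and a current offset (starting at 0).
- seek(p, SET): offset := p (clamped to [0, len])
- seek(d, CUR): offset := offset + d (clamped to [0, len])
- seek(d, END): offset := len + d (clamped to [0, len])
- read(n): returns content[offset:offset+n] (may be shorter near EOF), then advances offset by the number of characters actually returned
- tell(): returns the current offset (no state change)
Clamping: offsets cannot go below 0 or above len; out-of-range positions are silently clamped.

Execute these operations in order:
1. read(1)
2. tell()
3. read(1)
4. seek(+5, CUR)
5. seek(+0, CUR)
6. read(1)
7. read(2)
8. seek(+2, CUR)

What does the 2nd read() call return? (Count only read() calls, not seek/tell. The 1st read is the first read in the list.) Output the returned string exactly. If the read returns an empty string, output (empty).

Answer: W

Derivation:
After 1 (read(1)): returned 'N', offset=1
After 2 (tell()): offset=1
After 3 (read(1)): returned 'W', offset=2
After 4 (seek(+5, CUR)): offset=7
After 5 (seek(+0, CUR)): offset=7
After 6 (read(1)): returned '3', offset=8
After 7 (read(2)): returned 'LW', offset=10
After 8 (seek(+2, CUR)): offset=12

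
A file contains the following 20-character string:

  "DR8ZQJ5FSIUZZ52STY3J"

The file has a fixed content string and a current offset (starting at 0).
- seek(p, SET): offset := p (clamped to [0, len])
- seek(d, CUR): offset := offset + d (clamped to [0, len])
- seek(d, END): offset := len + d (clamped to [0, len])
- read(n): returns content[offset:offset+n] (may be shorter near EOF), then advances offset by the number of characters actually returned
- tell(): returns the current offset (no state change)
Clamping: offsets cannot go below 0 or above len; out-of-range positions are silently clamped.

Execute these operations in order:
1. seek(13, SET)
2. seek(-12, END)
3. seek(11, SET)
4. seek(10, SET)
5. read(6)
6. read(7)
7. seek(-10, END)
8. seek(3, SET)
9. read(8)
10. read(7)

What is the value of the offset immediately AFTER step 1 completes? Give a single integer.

After 1 (seek(13, SET)): offset=13

Answer: 13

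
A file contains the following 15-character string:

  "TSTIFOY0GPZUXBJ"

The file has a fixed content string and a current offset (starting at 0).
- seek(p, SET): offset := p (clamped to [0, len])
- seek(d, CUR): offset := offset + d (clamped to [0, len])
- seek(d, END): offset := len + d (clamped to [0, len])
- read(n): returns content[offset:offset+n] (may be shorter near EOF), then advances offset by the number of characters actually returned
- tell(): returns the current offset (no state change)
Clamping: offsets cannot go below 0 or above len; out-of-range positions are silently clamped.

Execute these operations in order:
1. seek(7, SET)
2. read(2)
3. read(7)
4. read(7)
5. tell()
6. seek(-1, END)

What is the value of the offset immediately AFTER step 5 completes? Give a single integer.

After 1 (seek(7, SET)): offset=7
After 2 (read(2)): returned '0G', offset=9
After 3 (read(7)): returned 'PZUXBJ', offset=15
After 4 (read(7)): returned '', offset=15
After 5 (tell()): offset=15

Answer: 15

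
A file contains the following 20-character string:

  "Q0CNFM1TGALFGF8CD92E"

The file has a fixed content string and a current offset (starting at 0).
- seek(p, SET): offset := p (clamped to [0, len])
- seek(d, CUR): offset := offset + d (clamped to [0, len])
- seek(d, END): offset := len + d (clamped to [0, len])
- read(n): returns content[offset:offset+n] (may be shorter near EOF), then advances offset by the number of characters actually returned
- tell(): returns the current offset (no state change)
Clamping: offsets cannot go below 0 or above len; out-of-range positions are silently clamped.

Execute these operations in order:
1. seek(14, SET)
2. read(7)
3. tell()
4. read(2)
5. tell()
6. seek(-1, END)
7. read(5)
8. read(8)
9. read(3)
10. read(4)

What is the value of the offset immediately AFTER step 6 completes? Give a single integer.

Answer: 19

Derivation:
After 1 (seek(14, SET)): offset=14
After 2 (read(7)): returned '8CD92E', offset=20
After 3 (tell()): offset=20
After 4 (read(2)): returned '', offset=20
After 5 (tell()): offset=20
After 6 (seek(-1, END)): offset=19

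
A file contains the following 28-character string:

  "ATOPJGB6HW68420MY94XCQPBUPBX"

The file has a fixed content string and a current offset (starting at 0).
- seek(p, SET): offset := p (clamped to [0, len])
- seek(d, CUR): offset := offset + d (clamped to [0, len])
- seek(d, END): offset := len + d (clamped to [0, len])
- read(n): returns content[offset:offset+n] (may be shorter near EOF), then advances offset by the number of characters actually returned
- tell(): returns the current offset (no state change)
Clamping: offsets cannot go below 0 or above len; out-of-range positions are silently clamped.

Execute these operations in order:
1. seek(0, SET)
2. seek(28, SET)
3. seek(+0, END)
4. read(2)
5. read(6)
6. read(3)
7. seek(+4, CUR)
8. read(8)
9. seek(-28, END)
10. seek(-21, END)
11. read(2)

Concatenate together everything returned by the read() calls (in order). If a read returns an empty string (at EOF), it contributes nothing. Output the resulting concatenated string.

Answer: 6H

Derivation:
After 1 (seek(0, SET)): offset=0
After 2 (seek(28, SET)): offset=28
After 3 (seek(+0, END)): offset=28
After 4 (read(2)): returned '', offset=28
After 5 (read(6)): returned '', offset=28
After 6 (read(3)): returned '', offset=28
After 7 (seek(+4, CUR)): offset=28
After 8 (read(8)): returned '', offset=28
After 9 (seek(-28, END)): offset=0
After 10 (seek(-21, END)): offset=7
After 11 (read(2)): returned '6H', offset=9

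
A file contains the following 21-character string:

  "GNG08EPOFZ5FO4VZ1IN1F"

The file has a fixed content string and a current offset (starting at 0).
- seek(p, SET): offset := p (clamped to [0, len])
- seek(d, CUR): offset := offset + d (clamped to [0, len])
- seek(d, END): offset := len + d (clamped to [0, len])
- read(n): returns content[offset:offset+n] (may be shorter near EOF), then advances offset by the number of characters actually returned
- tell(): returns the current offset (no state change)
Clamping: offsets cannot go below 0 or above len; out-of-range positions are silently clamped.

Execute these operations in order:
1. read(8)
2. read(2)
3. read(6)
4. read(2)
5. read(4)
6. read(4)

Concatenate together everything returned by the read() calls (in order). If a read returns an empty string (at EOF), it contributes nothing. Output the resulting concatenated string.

Answer: GNG08EPOFZ5FO4VZ1IN1F

Derivation:
After 1 (read(8)): returned 'GNG08EPO', offset=8
After 2 (read(2)): returned 'FZ', offset=10
After 3 (read(6)): returned '5FO4VZ', offset=16
After 4 (read(2)): returned '1I', offset=18
After 5 (read(4)): returned 'N1F', offset=21
After 6 (read(4)): returned '', offset=21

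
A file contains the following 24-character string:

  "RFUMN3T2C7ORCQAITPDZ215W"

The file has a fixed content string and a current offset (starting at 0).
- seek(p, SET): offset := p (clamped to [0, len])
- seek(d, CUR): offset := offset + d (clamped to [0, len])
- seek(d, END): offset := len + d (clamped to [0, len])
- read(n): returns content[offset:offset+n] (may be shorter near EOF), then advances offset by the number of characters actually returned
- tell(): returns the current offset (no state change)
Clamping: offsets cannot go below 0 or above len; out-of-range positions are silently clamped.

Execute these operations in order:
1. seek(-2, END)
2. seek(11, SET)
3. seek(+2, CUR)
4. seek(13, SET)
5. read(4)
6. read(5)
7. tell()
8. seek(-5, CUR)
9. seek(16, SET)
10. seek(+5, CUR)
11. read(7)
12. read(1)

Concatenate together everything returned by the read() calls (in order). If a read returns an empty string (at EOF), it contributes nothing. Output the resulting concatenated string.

Answer: QAITPDZ2115W

Derivation:
After 1 (seek(-2, END)): offset=22
After 2 (seek(11, SET)): offset=11
After 3 (seek(+2, CUR)): offset=13
After 4 (seek(13, SET)): offset=13
After 5 (read(4)): returned 'QAIT', offset=17
After 6 (read(5)): returned 'PDZ21', offset=22
After 7 (tell()): offset=22
After 8 (seek(-5, CUR)): offset=17
After 9 (seek(16, SET)): offset=16
After 10 (seek(+5, CUR)): offset=21
After 11 (read(7)): returned '15W', offset=24
After 12 (read(1)): returned '', offset=24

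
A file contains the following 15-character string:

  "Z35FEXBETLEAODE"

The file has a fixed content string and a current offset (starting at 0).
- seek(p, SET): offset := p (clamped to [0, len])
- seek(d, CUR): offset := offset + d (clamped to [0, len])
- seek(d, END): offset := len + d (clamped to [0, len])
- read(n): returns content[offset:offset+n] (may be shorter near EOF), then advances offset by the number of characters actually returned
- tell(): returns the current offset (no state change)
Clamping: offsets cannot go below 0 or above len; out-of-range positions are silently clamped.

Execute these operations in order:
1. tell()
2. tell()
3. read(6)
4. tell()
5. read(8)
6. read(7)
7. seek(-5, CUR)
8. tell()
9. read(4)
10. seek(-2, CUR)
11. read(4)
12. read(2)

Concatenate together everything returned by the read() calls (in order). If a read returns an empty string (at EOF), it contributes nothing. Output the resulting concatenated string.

After 1 (tell()): offset=0
After 2 (tell()): offset=0
After 3 (read(6)): returned 'Z35FEX', offset=6
After 4 (tell()): offset=6
After 5 (read(8)): returned 'BETLEAOD', offset=14
After 6 (read(7)): returned 'E', offset=15
After 7 (seek(-5, CUR)): offset=10
After 8 (tell()): offset=10
After 9 (read(4)): returned 'EAOD', offset=14
After 10 (seek(-2, CUR)): offset=12
After 11 (read(4)): returned 'ODE', offset=15
After 12 (read(2)): returned '', offset=15

Answer: Z35FEXBETLEAODEEAODODE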